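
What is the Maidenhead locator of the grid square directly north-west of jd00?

ID91

Longitude square 0; −1 → -1, wraps to 9, carry into field.
Longitude field J = 9; −1 → 8 = I.
Latitude square 0; +1 → 1.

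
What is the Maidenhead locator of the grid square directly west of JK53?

JK43

Longitude square 5; −1 → 4.
The latitude characters are unchanged.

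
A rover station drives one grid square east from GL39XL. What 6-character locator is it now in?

GL49al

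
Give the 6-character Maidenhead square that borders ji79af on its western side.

JI69xf

Longitude subsquare a = 0; −1 → -1, wraps to 23 = x, carry into square.
Longitude square 7; −1 → 6.
The latitude characters are unchanged.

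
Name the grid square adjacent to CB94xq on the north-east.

Longitude subsquare x = 23; +1 → 24, wraps to 0 = a, carry into square.
Longitude square 9; +1 → 10, wraps to 0, carry into field.
Longitude field C = 2; +1 → 3 = D.
Latitude subsquare q = 16; +1 → 17 = r.

DB04ar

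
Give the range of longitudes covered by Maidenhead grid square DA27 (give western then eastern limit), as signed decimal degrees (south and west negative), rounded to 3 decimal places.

-116.000, -114.000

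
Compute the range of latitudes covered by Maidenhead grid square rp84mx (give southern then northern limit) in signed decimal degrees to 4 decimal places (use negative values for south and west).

Field R=17, P=15: +17·20° lon, +15·10° lat → SW at lon 160°, lat 60°.
Square 8, 4: +8·2° lon, +4·1° lat → SW at lon 176°, lat 64°.
Subsquare m=12, x=23: +12·0.0833333° lon, +23·0.0416667° lat → SW at lon 177°, lat 64.9583°.
Cell spans 0.0833333° lon × 0.0416667° lat.
south 64.9583, north 65.0000.

64.9583, 65.0000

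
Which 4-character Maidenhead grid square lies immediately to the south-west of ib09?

Longitude square 0; −1 → -1, wraps to 9, carry into field.
Longitude field I = 8; −1 → 7 = H.
Latitude square 9; −1 → 8.

HB98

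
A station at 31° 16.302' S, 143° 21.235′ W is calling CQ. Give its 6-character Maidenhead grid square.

Offset from 180°W / 90°S: lon 36.6461°, lat 58.7283°.
Field: lon ⌊36.6461/20⌋ = 1 → B; lat ⌊58.7283/10⌋ = 5 → F.
Square: lon ⌊16.6461/2⌋ = 8; lat ⌊8.7283/1⌋ = 8.
Subsquare: lon ⌊0.6461/0.0833333⌋ = 7 → h; lat ⌊0.7283/0.0416667⌋ = 17 → r.

BF88hr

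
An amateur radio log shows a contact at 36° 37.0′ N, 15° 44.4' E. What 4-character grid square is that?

JM76

Shift to the Maidenhead origin (180°W, 90°S): lon 195.74, lat 126.62.
Field: 195.74/20 → 9 → J, 126.62/10 → 12 → M; chars JM.
Square: 15.74/2 → 7, 6.62/1 → 6; chars 76.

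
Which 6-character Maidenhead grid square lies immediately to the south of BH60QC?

Latitude subsquare c = 2; −1 → 1 = b.
The longitude characters are unchanged.

BH60qb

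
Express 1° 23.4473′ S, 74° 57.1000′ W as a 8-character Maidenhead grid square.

Shift to the Maidenhead origin (180°W, 90°S): lon 105.04833, lat 88.60921.
Field (20°×10°, letters A–R): lon ⌊105.04833/20⌋ = 5 → F; lat ⌊88.60921/10⌋ = 8 → I.
Square (2°×1°, digits 0–9): lon ⌊5.04833/2⌋ = 2; lat ⌊8.60921/1⌋ = 8.
Subsquare (5′×2.5′, letters a–x): lon ⌊1.04833/0.0833333⌋ = 12 → m; lat ⌊0.60921/0.0416667⌋ = 14 → o.
Extended square (30″×15″, digits 0–9): lon ⌊0.04833/0.00833333⌋ = 5; lat ⌊0.02588/0.00416667⌋ = 6.

FI28mo56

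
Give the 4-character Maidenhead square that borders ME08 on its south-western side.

LE97

Longitude square 0; −1 → -1, wraps to 9, carry into field.
Longitude field M = 12; −1 → 11 = L.
Latitude square 8; −1 → 7.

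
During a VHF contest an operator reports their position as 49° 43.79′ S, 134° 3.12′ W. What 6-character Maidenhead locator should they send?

Add 180° to longitude and 90° to latitude: 45.9480, 40.2702.
Field: 45.9480/20 → 2 → C, 40.2702/10 → 4 → E; chars CE.
Square: 5.9480/2 → 2, 0.2702/1 → 0; chars 20.
Subsquare: 1.9480/0.0833333 → 23 → x, 0.2702/0.0416667 → 6 → g; chars xg.

CE20xg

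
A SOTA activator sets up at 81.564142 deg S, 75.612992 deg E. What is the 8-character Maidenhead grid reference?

Shift to the Maidenhead origin (180°W, 90°S): lon 255.61299, lat 8.43586.
Field (20°×10°, letters A–R): lon ⌊255.61299/20⌋ = 12 → M; lat ⌊8.43586/10⌋ = 0 → A.
Square (2°×1°, digits 0–9): lon ⌊15.61299/2⌋ = 7; lat ⌊8.43586/1⌋ = 8.
Subsquare (5′×2.5′, letters a–x): lon ⌊1.61299/0.0833333⌋ = 19 → t; lat ⌊0.43586/0.0416667⌋ = 10 → k.
Extended square (30″×15″, digits 0–9): lon ⌊0.02966/0.00833333⌋ = 3; lat ⌊0.01919/0.00416667⌋ = 4.

MA78tk34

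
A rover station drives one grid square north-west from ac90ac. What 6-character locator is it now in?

AC80xd

Longitude subsquare a = 0; −1 → -1, wraps to 23 = x, carry into square.
Longitude square 9; −1 → 8.
Latitude subsquare c = 2; +1 → 3 = d.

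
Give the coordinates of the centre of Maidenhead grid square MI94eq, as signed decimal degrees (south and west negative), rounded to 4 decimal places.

Field M=12, I=8: +12·20° lon, +8·10° lat → SW at lon 60°, lat -10°.
Square 9, 4: +9·2° lon, +4·1° lat → SW at lon 78°, lat -6°.
Subsquare e=4, q=16: +4·0.0833333° lon, +16·0.0416667° lat → SW at lon 78.3333°, lat -5.33333°.
Cell spans 0.0833333° lon × 0.0416667° lat. Centre is SW corner plus half of each.
latitude -5.3125, longitude 78.3750.

-5.3125, 78.3750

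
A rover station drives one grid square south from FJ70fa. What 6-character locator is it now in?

Latitude subsquare a = 0; −1 → -1, wraps to 23 = x, carry into square.
Latitude square 0; −1 → -1, wraps to 9, carry into field.
Latitude field J = 9; −1 → 8 = I.
The longitude characters are unchanged.

FI79fx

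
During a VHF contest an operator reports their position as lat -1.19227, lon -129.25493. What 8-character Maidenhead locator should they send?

Shift to the Maidenhead origin (180°W, 90°S): lon 50.74507, lat 88.80773.
Field: lon ⌊50.74507/20⌋ = 2 → C; lat ⌊88.80773/10⌋ = 8 → I.
Square: lon ⌊10.74507/2⌋ = 5; lat ⌊8.80773/1⌋ = 8.
Subsquare: lon ⌊0.74507/0.0833333⌋ = 8 → i; lat ⌊0.80773/0.0416667⌋ = 19 → t.
Extended square: lon ⌊0.07840/0.00833333⌋ = 9; lat ⌊0.01606/0.00416667⌋ = 3.

CI58it93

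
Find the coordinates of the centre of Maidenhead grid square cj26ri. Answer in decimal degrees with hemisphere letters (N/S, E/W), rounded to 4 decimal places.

Field C=2, J=9: +2·20° lon, +9·10° lat → SW at lon -140°, lat 0°.
Square 2, 6: +2·2° lon, +6·1° lat → SW at lon -136°, lat 6°.
Subsquare r=17, i=8: +17·0.0833333° lon, +8·0.0416667° lat → SW at lon -134.583°, lat 6.33333°.
Cell spans 0.0833333° lon × 0.0416667° lat. Centre is SW corner plus half of each.
latitude 6.3542° N, longitude 134.5417° W.

6.3542° N, 134.5417° W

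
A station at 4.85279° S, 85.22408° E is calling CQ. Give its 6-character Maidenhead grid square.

NI25od

Add 180° to longitude and 90° to latitude: 265.2241, 85.1472.
Field: 265.2241/20 → 13 → N, 85.1472/10 → 8 → I; chars NI.
Square: 5.2241/2 → 2, 5.1472/1 → 5; chars 25.
Subsquare: 1.2241/0.0833333 → 14 → o, 0.1472/0.0416667 → 3 → d; chars od.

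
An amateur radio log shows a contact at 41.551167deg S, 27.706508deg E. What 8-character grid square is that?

KE38uk47

Add 180° to longitude and 90° to latitude: 207.70651, 48.44883.
Field: 207.70651/20 → 10 → K, 48.44883/10 → 4 → E; chars KE.
Square: 7.70651/2 → 3, 8.44883/1 → 8; chars 38.
Subsquare: 1.70651/0.0833333 → 20 → u, 0.44883/0.0416667 → 10 → k; chars uk.
Extended square: 0.03984/0.00833333 → 4, 0.03217/0.00416667 → 7; chars 47.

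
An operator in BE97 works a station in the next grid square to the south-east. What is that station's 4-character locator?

CE06

Longitude square 9; +1 → 10, wraps to 0, carry into field.
Longitude field B = 1; +1 → 2 = C.
Latitude square 7; −1 → 6.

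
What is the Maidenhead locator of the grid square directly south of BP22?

BP21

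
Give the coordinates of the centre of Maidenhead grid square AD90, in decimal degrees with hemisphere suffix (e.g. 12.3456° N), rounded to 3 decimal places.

59.500° S, 161.000° W

Field A=0, D=3: +0·20° lon, +3·10° lat → SW at lon -180°, lat -60°.
Square 9, 0: +9·2° lon, +0·1° lat → SW at lon -162°, lat -60°.
Cell spans 2° lon × 1° lat. Centre is SW corner plus half of each.
latitude 59.500° S, longitude 161.000° W.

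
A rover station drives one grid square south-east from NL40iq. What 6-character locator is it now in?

NL40jp

Longitude subsquare i = 8; +1 → 9 = j.
Latitude subsquare q = 16; −1 → 15 = p.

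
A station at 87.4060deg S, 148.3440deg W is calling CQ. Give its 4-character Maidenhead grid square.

Shift to the Maidenhead origin (180°W, 90°S): lon 31.66, lat 2.59.
Field: 31.66/20 → 1 → B, 2.59/10 → 0 → A; chars BA.
Square: 11.66/2 → 5, 2.59/1 → 2; chars 52.

BA52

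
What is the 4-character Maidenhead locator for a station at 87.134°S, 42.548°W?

GA82

Add 180° to longitude and 90° to latitude: 137.45, 2.87.
Field (20°×10°, letters A–R): lon ⌊137.45/20⌋ = 6 → G; lat ⌊2.87/10⌋ = 0 → A.
Square (2°×1°, digits 0–9): lon ⌊17.45/2⌋ = 8; lat ⌊2.87/1⌋ = 2.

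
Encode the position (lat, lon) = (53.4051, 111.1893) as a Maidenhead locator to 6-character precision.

OO53oj

Offset from 180°W / 90°S: lon 291.1893°, lat 143.4051°.
Field: lon ⌊291.1893/20⌋ = 14 → O; lat ⌊143.4051/10⌋ = 14 → O.
Square: lon ⌊11.1893/2⌋ = 5; lat ⌊3.4051/1⌋ = 3.
Subsquare: lon ⌊1.1893/0.0833333⌋ = 14 → o; lat ⌊0.4051/0.0416667⌋ = 9 → j.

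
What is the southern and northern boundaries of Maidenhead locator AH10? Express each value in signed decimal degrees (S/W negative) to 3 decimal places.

-20.000, -19.000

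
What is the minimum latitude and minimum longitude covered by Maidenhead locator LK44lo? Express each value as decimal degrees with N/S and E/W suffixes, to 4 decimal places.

14.5833° N, 48.9167° E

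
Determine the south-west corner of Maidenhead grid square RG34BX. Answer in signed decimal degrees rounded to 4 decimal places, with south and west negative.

-25.0417, 166.0833

Field R=17, G=6: +17·20° lon, +6·10° lat → SW at lon 160°, lat -30°.
Square 3, 4: +3·2° lon, +4·1° lat → SW at lon 166°, lat -26°.
Subsquare b=1, x=23: +1·0.0833333° lon, +23·0.0416667° lat → SW at lon 166.083°, lat -25.0417°.
latitude -25.0417, longitude 166.0833.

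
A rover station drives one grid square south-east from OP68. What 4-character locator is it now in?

OP77

Longitude square 6; +1 → 7.
Latitude square 8; −1 → 7.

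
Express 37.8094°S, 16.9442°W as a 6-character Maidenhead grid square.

Offset from 180°W / 90°S: lon 163.0558°, lat 52.1906°.
Field: lon ⌊163.0558/20⌋ = 8 → I; lat ⌊52.1906/10⌋ = 5 → F.
Square: lon ⌊3.0558/2⌋ = 1; lat ⌊2.1906/1⌋ = 2.
Subsquare: lon ⌊1.0558/0.0833333⌋ = 12 → m; lat ⌊0.1906/0.0416667⌋ = 4 → e.

IF12me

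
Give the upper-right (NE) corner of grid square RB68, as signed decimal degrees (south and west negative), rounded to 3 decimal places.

-71.000, 174.000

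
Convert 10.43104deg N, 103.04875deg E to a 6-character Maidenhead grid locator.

Offset from 180°W / 90°S: lon 283.0487°, lat 100.4310°.
Field: 283.0487/20 → 14 → O, 100.4310/10 → 10 → K; chars OK.
Square: 3.0487/2 → 1, 0.4310/1 → 0; chars 10.
Subsquare: 1.0487/0.0833333 → 12 → m, 0.4310/0.0416667 → 10 → k; chars mk.

OK10mk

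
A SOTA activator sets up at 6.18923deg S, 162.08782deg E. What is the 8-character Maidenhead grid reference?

RI13bt04

Shift to the Maidenhead origin (180°W, 90°S): lon 342.08782, lat 83.81077.
Field: lon ⌊342.08782/20⌋ = 17 → R; lat ⌊83.81077/10⌋ = 8 → I.
Square: lon ⌊2.08782/2⌋ = 1; lat ⌊3.81077/1⌋ = 3.
Subsquare: lon ⌊0.08782/0.0833333⌋ = 1 → b; lat ⌊0.81077/0.0416667⌋ = 19 → t.
Extended square: lon ⌊0.00449/0.00833333⌋ = 0; lat ⌊0.01910/0.00416667⌋ = 4.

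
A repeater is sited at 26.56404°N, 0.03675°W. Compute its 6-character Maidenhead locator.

IL96xn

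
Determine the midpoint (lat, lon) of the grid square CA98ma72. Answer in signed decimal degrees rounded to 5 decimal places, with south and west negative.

Field C=2, A=0: +2·20° lon, +0·10° lat → SW at lon -140°, lat -90°.
Square 9, 8: +9·2° lon, +8·1° lat → SW at lon -122°, lat -82°.
Subsquare m=12, a=0: +12·0.0833333° lon, +0·0.0416667° lat → SW at lon -121°, lat -82°.
Extended square 7, 2: +7·0.00833333° lon, +2·0.00416667° lat → SW at lon -120.942°, lat -81.9917°.
Cell spans 0.00833333° lon × 0.00416667° lat. Centre is SW corner plus half of each.
latitude -81.98958, longitude -120.93750.

-81.98958, -120.93750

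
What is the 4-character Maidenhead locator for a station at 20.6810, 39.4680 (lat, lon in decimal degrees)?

Offset from 180°W / 90°S: lon 219.47°, lat 110.68°.
Field: lon ⌊219.47/20⌋ = 10 → K; lat ⌊110.68/10⌋ = 11 → L.
Square: lon ⌊19.47/2⌋ = 9; lat ⌊0.68/1⌋ = 0.

KL90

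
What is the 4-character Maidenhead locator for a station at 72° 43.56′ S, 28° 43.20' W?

HB57

Add 180° to longitude and 90° to latitude: 151.28, 17.27.
Field: lon ⌊151.28/20⌋ = 7 → H; lat ⌊17.27/10⌋ = 1 → B.
Square: lon ⌊11.28/2⌋ = 5; lat ⌊7.27/1⌋ = 7.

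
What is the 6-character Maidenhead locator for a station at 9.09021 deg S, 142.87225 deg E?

QI10kv

Offset from 180°W / 90°S: lon 322.8723°, lat 80.9098°.
Field (20°×10°, letters A–R): lon ⌊322.8723/20⌋ = 16 → Q; lat ⌊80.9098/10⌋ = 8 → I.
Square (2°×1°, digits 0–9): lon ⌊2.8723/2⌋ = 1; lat ⌊0.9098/1⌋ = 0.
Subsquare (5′×2.5′, letters a–x): lon ⌊0.8723/0.0833333⌋ = 10 → k; lat ⌊0.9098/0.0416667⌋ = 21 → v.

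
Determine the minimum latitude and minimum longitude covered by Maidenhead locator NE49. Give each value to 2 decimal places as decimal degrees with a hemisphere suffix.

41.00° S, 88.00° E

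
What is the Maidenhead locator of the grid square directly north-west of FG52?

Longitude square 5; −1 → 4.
Latitude square 2; +1 → 3.

FG43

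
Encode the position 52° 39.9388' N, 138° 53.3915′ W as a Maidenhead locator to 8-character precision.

CO02np39

Add 180° to longitude and 90° to latitude: 41.11014, 142.66565.
Field: lon ⌊41.11014/20⌋ = 2 → C; lat ⌊142.66565/10⌋ = 14 → O.
Square: lon ⌊1.11014/2⌋ = 0; lat ⌊2.66565/1⌋ = 2.
Subsquare: lon ⌊1.11014/0.0833333⌋ = 13 → n; lat ⌊0.66565/0.0416667⌋ = 15 → p.
Extended square: lon ⌊0.02681/0.00833333⌋ = 3; lat ⌊0.04065/0.00416667⌋ = 9.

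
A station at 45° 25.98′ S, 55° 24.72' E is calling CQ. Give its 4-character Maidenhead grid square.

LE74

Add 180° to longitude and 90° to latitude: 235.41, 44.57.
Field: 235.41/20 → 11 → L, 44.57/10 → 4 → E; chars LE.
Square: 15.41/2 → 7, 4.57/1 → 4; chars 74.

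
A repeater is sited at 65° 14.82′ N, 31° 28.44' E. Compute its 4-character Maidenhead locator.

Offset from 180°W / 90°S: lon 211.47°, lat 155.25°.
Field: 211.47/20 → 10 → K, 155.25/10 → 15 → P; chars KP.
Square: 11.47/2 → 5, 5.25/1 → 5; chars 55.

KP55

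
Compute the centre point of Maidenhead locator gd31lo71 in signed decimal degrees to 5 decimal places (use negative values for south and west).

-58.41042, -53.02083

Field G=6, D=3: +6·20° lon, +3·10° lat → SW at lon -60°, lat -60°.
Square 3, 1: +3·2° lon, +1·1° lat → SW at lon -54°, lat -59°.
Subsquare l=11, o=14: +11·0.0833333° lon, +14·0.0416667° lat → SW at lon -53.0833°, lat -58.4167°.
Extended square 7, 1: +7·0.00833333° lon, +1·0.00416667° lat → SW at lon -53.025°, lat -58.4125°.
Cell spans 0.00833333° lon × 0.00416667° lat. Centre is SW corner plus half of each.
latitude -58.41042, longitude -53.02083.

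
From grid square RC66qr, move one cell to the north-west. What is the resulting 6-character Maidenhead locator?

RC66ps

Longitude subsquare q = 16; −1 → 15 = p.
Latitude subsquare r = 17; +1 → 18 = s.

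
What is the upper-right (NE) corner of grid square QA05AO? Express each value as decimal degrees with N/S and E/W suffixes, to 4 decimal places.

Field Q=16, A=0: +16·20° lon, +0·10° lat → SW at lon 140°, lat -90°.
Square 0, 5: +0·2° lon, +5·1° lat → SW at lon 140°, lat -85°.
Subsquare a=0, o=14: +0·0.0833333° lon, +14·0.0416667° lat → SW at lon 140°, lat -84.4167°.
Cell spans 0.0833333° lon × 0.0416667° lat. NE corner is SW corner plus one full cell.
latitude 84.3750° S, longitude 140.0833° E.

84.3750° S, 140.0833° E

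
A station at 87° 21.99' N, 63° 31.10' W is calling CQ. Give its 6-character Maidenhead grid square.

Shift to the Maidenhead origin (180°W, 90°S): lon 116.4817, lat 177.3665.
Field: 116.4817/20 → 5 → F, 177.3665/10 → 17 → R; chars FR.
Square: 16.4817/2 → 8, 7.3665/1 → 7; chars 87.
Subsquare: 0.4817/0.0833333 → 5 → f, 0.3665/0.0416667 → 8 → i; chars fi.

FR87fi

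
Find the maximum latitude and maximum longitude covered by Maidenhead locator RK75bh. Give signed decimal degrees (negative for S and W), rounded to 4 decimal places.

Field R=17, K=10: +17·20° lon, +10·10° lat → SW at lon 160°, lat 10°.
Square 7, 5: +7·2° lon, +5·1° lat → SW at lon 174°, lat 15°.
Subsquare b=1, h=7: +1·0.0833333° lon, +7·0.0416667° lat → SW at lon 174.083°, lat 15.2917°.
Cell spans 0.0833333° lon × 0.0416667° lat. NE corner is SW corner plus one full cell.
latitude 15.3333, longitude 174.1667.

15.3333, 174.1667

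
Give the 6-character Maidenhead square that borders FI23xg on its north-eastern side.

Longitude subsquare x = 23; +1 → 24, wraps to 0 = a, carry into square.
Longitude square 2; +1 → 3.
Latitude subsquare g = 6; +1 → 7 = h.

FI33ah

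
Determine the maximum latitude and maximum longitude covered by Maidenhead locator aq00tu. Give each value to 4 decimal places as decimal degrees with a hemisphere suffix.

Field A=0, Q=16: +0·20° lon, +16·10° lat → SW at lon -180°, lat 70°.
Square 0, 0: +0·2° lon, +0·1° lat → SW at lon -180°, lat 70°.
Subsquare t=19, u=20: +19·0.0833333° lon, +20·0.0416667° lat → SW at lon -178.417°, lat 70.8333°.
Cell spans 0.0833333° lon × 0.0416667° lat. NE corner is SW corner plus one full cell.
latitude 70.8750° N, longitude 178.3333° W.

70.8750° N, 178.3333° W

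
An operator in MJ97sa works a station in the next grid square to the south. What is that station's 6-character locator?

Latitude subsquare a = 0; −1 → -1, wraps to 23 = x, carry into square.
Latitude square 7; −1 → 6.
The longitude characters are unchanged.

MJ96sx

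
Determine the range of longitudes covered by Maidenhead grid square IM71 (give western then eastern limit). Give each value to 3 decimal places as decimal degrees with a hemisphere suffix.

6.000° W, 4.000° W

Field I=8, M=12: +8·20° lon, +12·10° lat → SW at lon -20°, lat 30°.
Square 7, 1: +7·2° lon, +1·1° lat → SW at lon -6°, lat 31°.
Cell spans 2° lon × 1° lat.
west 6.000° W, east 4.000° W.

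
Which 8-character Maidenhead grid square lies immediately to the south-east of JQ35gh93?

JQ35hh02

Longitude extended square 9; +1 → 10, wraps to 0, carry into subsquare.
Longitude subsquare g = 6; +1 → 7 = h.
Latitude extended square 3; −1 → 2.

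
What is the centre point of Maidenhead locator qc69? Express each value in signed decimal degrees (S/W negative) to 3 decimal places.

Field Q=16, C=2: +16·20° lon, +2·10° lat → SW at lon 140°, lat -70°.
Square 6, 9: +6·2° lon, +9·1° lat → SW at lon 152°, lat -61°.
Cell spans 2° lon × 1° lat. Centre is SW corner plus half of each.
latitude -60.500, longitude 153.000.

-60.500, 153.000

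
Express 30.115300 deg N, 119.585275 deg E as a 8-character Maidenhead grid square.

Offset from 180°W / 90°S: lon 299.58528°, lat 120.11530°.
Field (20°×10°, letters A–R): lon ⌊299.58528/20⌋ = 14 → O; lat ⌊120.11530/10⌋ = 12 → M.
Square (2°×1°, digits 0–9): lon ⌊19.58528/2⌋ = 9; lat ⌊0.11530/1⌋ = 0.
Subsquare (5′×2.5′, letters a–x): lon ⌊1.58528/0.0833333⌋ = 19 → t; lat ⌊0.11530/0.0416667⌋ = 2 → c.
Extended square (30″×15″, digits 0–9): lon ⌊0.00194/0.00833333⌋ = 0; lat ⌊0.03197/0.00416667⌋ = 7.

OM90tc07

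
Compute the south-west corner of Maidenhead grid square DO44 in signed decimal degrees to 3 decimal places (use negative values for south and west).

54.000, -112.000

Field D=3, O=14: +3·20° lon, +14·10° lat → SW at lon -120°, lat 50°.
Square 4, 4: +4·2° lon, +4·1° lat → SW at lon -112°, lat 54°.
latitude 54.000, longitude -112.000.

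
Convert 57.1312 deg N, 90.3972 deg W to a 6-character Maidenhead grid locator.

EO47td

Add 180° to longitude and 90° to latitude: 89.6028, 147.1312.
Field (20°×10°, letters A–R): lon ⌊89.6028/20⌋ = 4 → E; lat ⌊147.1312/10⌋ = 14 → O.
Square (2°×1°, digits 0–9): lon ⌊9.6028/2⌋ = 4; lat ⌊7.1312/1⌋ = 7.
Subsquare (5′×2.5′, letters a–x): lon ⌊1.6028/0.0833333⌋ = 19 → t; lat ⌊0.1312/0.0416667⌋ = 3 → d.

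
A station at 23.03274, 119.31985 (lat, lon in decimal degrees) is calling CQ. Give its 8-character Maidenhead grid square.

Add 180° to longitude and 90° to latitude: 299.31985, 113.03274.
Field: 299.31985/20 → 14 → O, 113.03274/10 → 11 → L; chars OL.
Square: 19.31985/2 → 9, 3.03274/1 → 3; chars 93.
Subsquare: 1.31985/0.0833333 → 15 → p, 0.03274/0.0416667 → 0 → a; chars pa.
Extended square: 0.06985/0.00833333 → 8, 0.03274/0.00416667 → 7; chars 87.

OL93pa87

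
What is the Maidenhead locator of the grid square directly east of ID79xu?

ID89au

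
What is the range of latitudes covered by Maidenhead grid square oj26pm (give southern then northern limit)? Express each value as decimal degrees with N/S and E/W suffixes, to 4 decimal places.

6.5000° N, 6.5417° N

Field O=14, J=9: +14·20° lon, +9·10° lat → SW at lon 100°, lat 0°.
Square 2, 6: +2·2° lon, +6·1° lat → SW at lon 104°, lat 6°.
Subsquare p=15, m=12: +15·0.0833333° lon, +12·0.0416667° lat → SW at lon 105.25°, lat 6.5°.
Cell spans 0.0833333° lon × 0.0416667° lat.
south 6.5000° N, north 6.5417° N.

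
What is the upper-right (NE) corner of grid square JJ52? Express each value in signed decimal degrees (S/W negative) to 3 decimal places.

Field J=9, J=9: +9·20° lon, +9·10° lat → SW at lon 0°, lat 0°.
Square 5, 2: +5·2° lon, +2·1° lat → SW at lon 10°, lat 2°.
Cell spans 2° lon × 1° lat. NE corner is SW corner plus one full cell.
latitude 3.000, longitude 12.000.

3.000, 12.000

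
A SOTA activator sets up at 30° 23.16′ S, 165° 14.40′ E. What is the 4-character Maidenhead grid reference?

Shift to the Maidenhead origin (180°W, 90°S): lon 345.24, lat 59.61.
Field: 345.24/20 → 17 → R, 59.61/10 → 5 → F; chars RF.
Square: 5.24/2 → 2, 9.61/1 → 9; chars 29.

RF29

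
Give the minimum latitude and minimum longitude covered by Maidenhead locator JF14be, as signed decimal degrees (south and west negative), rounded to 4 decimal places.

Field J=9, F=5: +9·20° lon, +5·10° lat → SW at lon 0°, lat -40°.
Square 1, 4: +1·2° lon, +4·1° lat → SW at lon 2°, lat -36°.
Subsquare b=1, e=4: +1·0.0833333° lon, +4·0.0416667° lat → SW at lon 2.08333°, lat -35.8333°.
latitude -35.8333, longitude 2.0833.

-35.8333, 2.0833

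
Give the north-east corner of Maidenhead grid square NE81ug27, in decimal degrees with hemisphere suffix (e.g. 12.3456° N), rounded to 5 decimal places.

Field N=13, E=4: +13·20° lon, +4·10° lat → SW at lon 80°, lat -50°.
Square 8, 1: +8·2° lon, +1·1° lat → SW at lon 96°, lat -49°.
Subsquare u=20, g=6: +20·0.0833333° lon, +6·0.0416667° lat → SW at lon 97.6667°, lat -48.75°.
Extended square 2, 7: +2·0.00833333° lon, +7·0.00416667° lat → SW at lon 97.6833°, lat -48.7208°.
Cell spans 0.00833333° lon × 0.00416667° lat. NE corner is SW corner plus one full cell.
latitude 48.71667° S, longitude 97.69167° E.

48.71667° S, 97.69167° E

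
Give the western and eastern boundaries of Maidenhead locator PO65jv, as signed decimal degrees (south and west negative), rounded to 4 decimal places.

132.7500, 132.8333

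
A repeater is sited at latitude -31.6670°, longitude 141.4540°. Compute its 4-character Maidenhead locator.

Add 180° to longitude and 90° to latitude: 321.45, 58.33.
Field: lon ⌊321.45/20⌋ = 16 → Q; lat ⌊58.33/10⌋ = 5 → F.
Square: lon ⌊1.45/2⌋ = 0; lat ⌊8.33/1⌋ = 8.

QF08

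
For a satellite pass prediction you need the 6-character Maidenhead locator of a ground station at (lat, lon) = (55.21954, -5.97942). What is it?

Shift to the Maidenhead origin (180°W, 90°S): lon 174.0206, lat 145.2195.
Field: 174.0206/20 → 8 → I, 145.2195/10 → 14 → O; chars IO.
Square: 14.0206/2 → 7, 5.2195/1 → 5; chars 75.
Subsquare: 0.0206/0.0833333 → 0 → a, 0.2195/0.0416667 → 5 → f; chars af.

IO75af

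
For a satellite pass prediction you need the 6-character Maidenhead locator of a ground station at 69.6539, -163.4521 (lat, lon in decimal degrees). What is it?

Offset from 180°W / 90°S: lon 16.5479°, lat 159.6539°.
Field (20°×10°, letters A–R): lon ⌊16.5479/20⌋ = 0 → A; lat ⌊159.6539/10⌋ = 15 → P.
Square (2°×1°, digits 0–9): lon ⌊16.5479/2⌋ = 8; lat ⌊9.6539/1⌋ = 9.
Subsquare (5′×2.5′, letters a–x): lon ⌊0.5479/0.0833333⌋ = 6 → g; lat ⌊0.6539/0.0416667⌋ = 15 → p.

AP89gp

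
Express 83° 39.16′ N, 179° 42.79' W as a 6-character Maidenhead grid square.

AR03dp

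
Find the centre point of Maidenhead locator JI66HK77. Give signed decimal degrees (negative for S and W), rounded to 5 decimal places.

-3.55208, 12.64583

Field J=9, I=8: +9·20° lon, +8·10° lat → SW at lon 0°, lat -10°.
Square 6, 6: +6·2° lon, +6·1° lat → SW at lon 12°, lat -4°.
Subsquare h=7, k=10: +7·0.0833333° lon, +10·0.0416667° lat → SW at lon 12.5833°, lat -3.58333°.
Extended square 7, 7: +7·0.00833333° lon, +7·0.00416667° lat → SW at lon 12.6417°, lat -3.55417°.
Cell spans 0.00833333° lon × 0.00416667° lat. Centre is SW corner plus half of each.
latitude -3.55208, longitude 12.64583.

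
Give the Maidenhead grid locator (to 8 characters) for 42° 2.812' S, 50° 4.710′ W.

GE47xw08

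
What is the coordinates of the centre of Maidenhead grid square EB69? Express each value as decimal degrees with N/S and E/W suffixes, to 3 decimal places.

Field E=4, B=1: +4·20° lon, +1·10° lat → SW at lon -100°, lat -80°.
Square 6, 9: +6·2° lon, +9·1° lat → SW at lon -88°, lat -71°.
Cell spans 2° lon × 1° lat. Centre is SW corner plus half of each.
latitude 70.500° S, longitude 87.000° W.

70.500° S, 87.000° W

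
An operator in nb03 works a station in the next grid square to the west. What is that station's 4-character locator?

MB93

Longitude square 0; −1 → -1, wraps to 9, carry into field.
Longitude field N = 13; −1 → 12 = M.
The latitude characters are unchanged.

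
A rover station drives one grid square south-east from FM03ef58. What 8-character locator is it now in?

Longitude extended square 5; +1 → 6.
Latitude extended square 8; −1 → 7.

FM03ef67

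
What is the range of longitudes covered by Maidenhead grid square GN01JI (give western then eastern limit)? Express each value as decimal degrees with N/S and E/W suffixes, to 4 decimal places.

Field G=6, N=13: +6·20° lon, +13·10° lat → SW at lon -60°, lat 40°.
Square 0, 1: +0·2° lon, +1·1° lat → SW at lon -60°, lat 41°.
Subsquare j=9, i=8: +9·0.0833333° lon, +8·0.0416667° lat → SW at lon -59.25°, lat 41.3333°.
Cell spans 0.0833333° lon × 0.0416667° lat.
west 59.2500° W, east 59.1667° W.

59.2500° W, 59.1667° W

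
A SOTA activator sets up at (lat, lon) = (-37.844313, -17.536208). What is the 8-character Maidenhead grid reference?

IF12fd57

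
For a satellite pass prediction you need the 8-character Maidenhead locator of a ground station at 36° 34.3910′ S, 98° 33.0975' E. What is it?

Shift to the Maidenhead origin (180°W, 90°S): lon 278.55163, lat 53.42682.
Field: 278.55163/20 → 13 → N, 53.42682/10 → 5 → F; chars NF.
Square: 18.55163/2 → 9, 3.42682/1 → 3; chars 93.
Subsquare: 0.55163/0.0833333 → 6 → g, 0.42682/0.0416667 → 10 → k; chars gk.
Extended square: 0.05163/0.00833333 → 6, 0.01015/0.00416667 → 2; chars 62.

NF93gk62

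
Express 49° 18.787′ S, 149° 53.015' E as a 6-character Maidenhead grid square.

QE40wq

Shift to the Maidenhead origin (180°W, 90°S): lon 329.8836, lat 40.6869.
Field: lon ⌊329.8836/20⌋ = 16 → Q; lat ⌊40.6869/10⌋ = 4 → E.
Square: lon ⌊9.8836/2⌋ = 4; lat ⌊0.6869/1⌋ = 0.
Subsquare: lon ⌊1.8836/0.0833333⌋ = 22 → w; lat ⌊0.6869/0.0416667⌋ = 16 → q.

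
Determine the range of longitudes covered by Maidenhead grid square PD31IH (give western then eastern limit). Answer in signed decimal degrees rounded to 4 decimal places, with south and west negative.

126.6667, 126.7500

Field P=15, D=3: +15·20° lon, +3·10° lat → SW at lon 120°, lat -60°.
Square 3, 1: +3·2° lon, +1·1° lat → SW at lon 126°, lat -59°.
Subsquare i=8, h=7: +8·0.0833333° lon, +7·0.0416667° lat → SW at lon 126.667°, lat -58.7083°.
Cell spans 0.0833333° lon × 0.0416667° lat.
west 126.6667, east 126.7500.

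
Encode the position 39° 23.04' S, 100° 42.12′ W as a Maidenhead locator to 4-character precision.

DF90

Shift to the Maidenhead origin (180°W, 90°S): lon 79.30, lat 50.62.
Field (20°×10°, letters A–R): lon ⌊79.30/20⌋ = 3 → D; lat ⌊50.62/10⌋ = 5 → F.
Square (2°×1°, digits 0–9): lon ⌊19.30/2⌋ = 9; lat ⌊0.62/1⌋ = 0.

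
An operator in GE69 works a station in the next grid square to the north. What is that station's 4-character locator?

GF60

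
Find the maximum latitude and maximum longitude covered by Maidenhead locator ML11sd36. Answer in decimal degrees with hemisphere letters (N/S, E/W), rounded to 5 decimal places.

21.15417° N, 63.53333° E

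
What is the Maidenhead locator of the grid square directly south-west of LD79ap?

LD69xo

Longitude subsquare a = 0; −1 → -1, wraps to 23 = x, carry into square.
Longitude square 7; −1 → 6.
Latitude subsquare p = 15; −1 → 14 = o.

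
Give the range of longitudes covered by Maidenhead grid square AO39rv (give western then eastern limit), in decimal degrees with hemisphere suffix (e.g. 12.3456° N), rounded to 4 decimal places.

172.5833° W, 172.5000° W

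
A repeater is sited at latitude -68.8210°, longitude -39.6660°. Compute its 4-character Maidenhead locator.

HC01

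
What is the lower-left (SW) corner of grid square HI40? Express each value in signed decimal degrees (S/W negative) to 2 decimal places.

-10.00, -32.00

Field H=7, I=8: +7·20° lon, +8·10° lat → SW at lon -40°, lat -10°.
Square 4, 0: +4·2° lon, +0·1° lat → SW at lon -32°, lat -10°.
latitude -10.00, longitude -32.00.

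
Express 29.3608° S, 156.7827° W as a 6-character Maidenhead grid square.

BG10op

Add 180° to longitude and 90° to latitude: 23.2173, 60.6392.
Field: 23.2173/20 → 1 → B, 60.6392/10 → 6 → G; chars BG.
Square: 3.2173/2 → 1, 0.6392/1 → 0; chars 10.
Subsquare: 1.2173/0.0833333 → 14 → o, 0.6392/0.0416667 → 15 → p; chars op.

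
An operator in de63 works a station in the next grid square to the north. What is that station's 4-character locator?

DE64

Latitude square 3; +1 → 4.
The longitude characters are unchanged.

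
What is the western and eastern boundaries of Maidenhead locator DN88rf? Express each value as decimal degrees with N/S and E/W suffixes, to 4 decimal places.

102.5833° W, 102.5000° W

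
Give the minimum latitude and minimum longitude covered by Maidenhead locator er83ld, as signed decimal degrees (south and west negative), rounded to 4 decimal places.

83.1250, -83.0833

Field E=4, R=17: +4·20° lon, +17·10° lat → SW at lon -100°, lat 80°.
Square 8, 3: +8·2° lon, +3·1° lat → SW at lon -84°, lat 83°.
Subsquare l=11, d=3: +11·0.0833333° lon, +3·0.0416667° lat → SW at lon -83.0833°, lat 83.125°.
latitude 83.1250, longitude -83.0833.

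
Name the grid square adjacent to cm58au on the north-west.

CM48xv

Longitude subsquare a = 0; −1 → -1, wraps to 23 = x, carry into square.
Longitude square 5; −1 → 4.
Latitude subsquare u = 20; +1 → 21 = v.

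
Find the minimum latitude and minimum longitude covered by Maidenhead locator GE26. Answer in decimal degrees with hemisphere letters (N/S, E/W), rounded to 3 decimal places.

44.000° S, 56.000° W

Field G=6, E=4: +6·20° lon, +4·10° lat → SW at lon -60°, lat -50°.
Square 2, 6: +2·2° lon, +6·1° lat → SW at lon -56°, lat -44°.
latitude 44.000° S, longitude 56.000° W.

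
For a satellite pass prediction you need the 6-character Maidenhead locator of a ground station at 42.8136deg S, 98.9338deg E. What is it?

NE97le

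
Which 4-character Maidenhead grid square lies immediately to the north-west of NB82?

NB73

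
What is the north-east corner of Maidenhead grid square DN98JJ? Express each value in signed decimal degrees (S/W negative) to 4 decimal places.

48.4167, -101.1667

Field D=3, N=13: +3·20° lon, +13·10° lat → SW at lon -120°, lat 40°.
Square 9, 8: +9·2° lon, +8·1° lat → SW at lon -102°, lat 48°.
Subsquare j=9, j=9: +9·0.0833333° lon, +9·0.0416667° lat → SW at lon -101.25°, lat 48.375°.
Cell spans 0.0833333° lon × 0.0416667° lat. NE corner is SW corner plus one full cell.
latitude 48.4167, longitude -101.1667.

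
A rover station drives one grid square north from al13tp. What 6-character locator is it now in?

Latitude subsquare p = 15; +1 → 16 = q.
The longitude characters are unchanged.

AL13tq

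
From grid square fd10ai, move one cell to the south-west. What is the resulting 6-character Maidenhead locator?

FD00xh

Longitude subsquare a = 0; −1 → -1, wraps to 23 = x, carry into square.
Longitude square 1; −1 → 0.
Latitude subsquare i = 8; −1 → 7 = h.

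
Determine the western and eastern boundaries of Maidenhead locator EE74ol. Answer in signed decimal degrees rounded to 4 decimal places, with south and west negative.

-84.8333, -84.7500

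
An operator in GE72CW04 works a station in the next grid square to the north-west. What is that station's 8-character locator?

Longitude extended square 0; −1 → -1, wraps to 9, carry into subsquare.
Longitude subsquare c = 2; −1 → 1 = b.
Latitude extended square 4; +1 → 5.

GE72bw95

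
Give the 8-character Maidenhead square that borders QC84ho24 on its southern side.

QC84ho23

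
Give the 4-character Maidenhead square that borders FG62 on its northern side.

FG63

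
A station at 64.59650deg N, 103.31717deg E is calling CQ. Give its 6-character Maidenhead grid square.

OP14po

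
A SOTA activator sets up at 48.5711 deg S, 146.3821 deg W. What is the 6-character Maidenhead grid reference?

Shift to the Maidenhead origin (180°W, 90°S): lon 33.6179, lat 41.4289.
Field (20°×10°, letters A–R): 33.6179/20 → 1 → B, 41.4289/10 → 4 → E; chars BE.
Square (2°×1°, digits 0–9): 13.6179/2 → 6, 1.4289/1 → 1; chars 61.
Subsquare (5′×2.5′, letters a–x): 1.6179/0.0833333 → 19 → t, 0.4289/0.0416667 → 10 → k; chars tk.

BE61tk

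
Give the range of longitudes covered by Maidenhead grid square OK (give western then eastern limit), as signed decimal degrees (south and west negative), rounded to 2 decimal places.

100.00, 120.00

Field O=14, K=10: +14·20° lon, +10·10° lat → SW at lon 100°, lat 10°.
Cell spans 20° lon × 10° lat.
west 100.00, east 120.00.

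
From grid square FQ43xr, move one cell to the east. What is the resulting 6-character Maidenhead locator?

Longitude subsquare x = 23; +1 → 24, wraps to 0 = a, carry into square.
Longitude square 4; +1 → 5.
The latitude characters are unchanged.

FQ53ar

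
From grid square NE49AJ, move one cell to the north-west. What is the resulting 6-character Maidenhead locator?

NE39xk

Longitude subsquare a = 0; −1 → -1, wraps to 23 = x, carry into square.
Longitude square 4; −1 → 3.
Latitude subsquare j = 9; +1 → 10 = k.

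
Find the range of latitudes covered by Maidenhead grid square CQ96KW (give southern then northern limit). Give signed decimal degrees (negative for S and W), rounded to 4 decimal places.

Field C=2, Q=16: +2·20° lon, +16·10° lat → SW at lon -140°, lat 70°.
Square 9, 6: +9·2° lon, +6·1° lat → SW at lon -122°, lat 76°.
Subsquare k=10, w=22: +10·0.0833333° lon, +22·0.0416667° lat → SW at lon -121.167°, lat 76.9167°.
Cell spans 0.0833333° lon × 0.0416667° lat.
south 76.9167, north 76.9583.

76.9167, 76.9583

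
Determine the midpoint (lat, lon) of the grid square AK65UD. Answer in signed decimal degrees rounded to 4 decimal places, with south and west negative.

Field A=0, K=10: +0·20° lon, +10·10° lat → SW at lon -180°, lat 10°.
Square 6, 5: +6·2° lon, +5·1° lat → SW at lon -168°, lat 15°.
Subsquare u=20, d=3: +20·0.0833333° lon, +3·0.0416667° lat → SW at lon -166.333°, lat 15.125°.
Cell spans 0.0833333° lon × 0.0416667° lat. Centre is SW corner plus half of each.
latitude 15.1458, longitude -166.2917.

15.1458, -166.2917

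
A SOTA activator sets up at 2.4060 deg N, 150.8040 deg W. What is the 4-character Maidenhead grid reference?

BJ42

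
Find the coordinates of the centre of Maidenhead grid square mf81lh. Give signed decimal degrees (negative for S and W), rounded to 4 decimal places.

-38.6875, 76.9583

Field M=12, F=5: +12·20° lon, +5·10° lat → SW at lon 60°, lat -40°.
Square 8, 1: +8·2° lon, +1·1° lat → SW at lon 76°, lat -39°.
Subsquare l=11, h=7: +11·0.0833333° lon, +7·0.0416667° lat → SW at lon 76.9167°, lat -38.7083°.
Cell spans 0.0833333° lon × 0.0416667° lat. Centre is SW corner plus half of each.
latitude -38.6875, longitude 76.9583.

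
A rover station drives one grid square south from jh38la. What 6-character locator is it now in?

JH37lx

Latitude subsquare a = 0; −1 → -1, wraps to 23 = x, carry into square.
Latitude square 8; −1 → 7.
The longitude characters are unchanged.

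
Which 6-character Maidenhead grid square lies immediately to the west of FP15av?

Longitude subsquare a = 0; −1 → -1, wraps to 23 = x, carry into square.
Longitude square 1; −1 → 0.
The latitude characters are unchanged.

FP05xv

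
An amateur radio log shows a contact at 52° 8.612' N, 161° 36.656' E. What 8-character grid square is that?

RO02td34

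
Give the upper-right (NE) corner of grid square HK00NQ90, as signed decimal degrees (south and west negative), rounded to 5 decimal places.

10.67083, -38.83333

Field H=7, K=10: +7·20° lon, +10·10° lat → SW at lon -40°, lat 10°.
Square 0, 0: +0·2° lon, +0·1° lat → SW at lon -40°, lat 10°.
Subsquare n=13, q=16: +13·0.0833333° lon, +16·0.0416667° lat → SW at lon -38.9167°, lat 10.6667°.
Extended square 9, 0: +9·0.00833333° lon, +0·0.00416667° lat → SW at lon -38.8417°, lat 10.6667°.
Cell spans 0.00833333° lon × 0.00416667° lat. NE corner is SW corner plus one full cell.
latitude 10.67083, longitude -38.83333.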